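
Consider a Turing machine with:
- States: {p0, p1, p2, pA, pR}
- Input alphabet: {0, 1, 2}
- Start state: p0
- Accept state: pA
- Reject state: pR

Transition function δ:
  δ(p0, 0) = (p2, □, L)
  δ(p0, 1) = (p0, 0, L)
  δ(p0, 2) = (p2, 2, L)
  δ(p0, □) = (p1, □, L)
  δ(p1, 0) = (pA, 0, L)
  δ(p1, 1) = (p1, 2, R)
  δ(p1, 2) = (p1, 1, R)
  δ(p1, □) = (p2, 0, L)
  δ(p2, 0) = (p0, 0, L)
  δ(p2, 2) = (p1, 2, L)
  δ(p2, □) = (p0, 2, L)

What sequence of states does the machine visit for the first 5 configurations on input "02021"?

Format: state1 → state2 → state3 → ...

Execution trace:
Initial: [p0]02021
Step 1: δ(p0, 0) = (p2, □, L) → [p2]□□2021
Step 2: δ(p2, □) = (p0, 2, L) → [p0]□2□2021
Step 3: δ(p0, □) = (p1, □, L) → [p1]□□2□2021
Step 4: δ(p1, □) = (p2, 0, L) → [p2]□0□2□2021

State sequence: p0 → p2 → p0 → p1 → p2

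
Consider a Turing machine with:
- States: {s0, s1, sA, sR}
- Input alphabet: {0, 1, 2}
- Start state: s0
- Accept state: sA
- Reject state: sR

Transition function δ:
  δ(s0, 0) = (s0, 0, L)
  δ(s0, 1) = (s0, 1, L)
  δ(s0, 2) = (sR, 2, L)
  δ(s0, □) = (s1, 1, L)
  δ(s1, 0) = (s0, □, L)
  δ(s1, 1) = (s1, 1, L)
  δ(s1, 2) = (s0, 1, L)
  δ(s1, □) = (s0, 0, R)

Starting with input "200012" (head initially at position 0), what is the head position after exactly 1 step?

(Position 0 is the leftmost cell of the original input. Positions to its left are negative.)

Execution trace (head position shown):
Step 0: [s0]200012  (head at position 0)
Step 1: move left → [sR]□200012  (head at position -1)

After 1 step, the head is at position -1.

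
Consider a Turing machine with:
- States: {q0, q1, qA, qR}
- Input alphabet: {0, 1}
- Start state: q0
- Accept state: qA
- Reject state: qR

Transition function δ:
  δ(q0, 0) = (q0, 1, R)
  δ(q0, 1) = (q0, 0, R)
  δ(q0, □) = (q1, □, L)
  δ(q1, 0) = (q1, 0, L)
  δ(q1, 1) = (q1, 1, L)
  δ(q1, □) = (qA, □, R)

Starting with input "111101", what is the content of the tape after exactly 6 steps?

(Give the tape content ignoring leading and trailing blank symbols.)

Execution trace:
Initial: [q0]111101
Step 1: δ(q0, 1) = (q0, 0, R) → 0[q0]11101
Step 2: δ(q0, 1) = (q0, 0, R) → 00[q0]1101
Step 3: δ(q0, 1) = (q0, 0, R) → 000[q0]101
Step 4: δ(q0, 1) = (q0, 0, R) → 0000[q0]01
Step 5: δ(q0, 0) = (q0, 1, R) → 00001[q0]1
Step 6: δ(q0, 1) = (q0, 0, R) → 000010[q0]□

After 6 steps, the tape (ignoring leading/trailing blanks) is: 000010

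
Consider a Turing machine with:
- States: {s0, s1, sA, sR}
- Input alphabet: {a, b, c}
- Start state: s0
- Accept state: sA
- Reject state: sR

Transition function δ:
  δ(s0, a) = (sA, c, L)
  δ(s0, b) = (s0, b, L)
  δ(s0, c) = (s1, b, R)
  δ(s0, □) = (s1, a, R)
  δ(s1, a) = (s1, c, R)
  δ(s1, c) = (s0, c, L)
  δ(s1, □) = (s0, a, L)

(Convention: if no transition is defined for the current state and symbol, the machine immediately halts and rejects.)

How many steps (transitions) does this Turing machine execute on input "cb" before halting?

Execution trace:
Initial: [s0]cb
Step 1: δ(s0, c) = (s1, b, R) → b[s1]b

No transition is defined for δ(s1, b). By convention the machine halts and rejects.

The machine executed 1 step before halting.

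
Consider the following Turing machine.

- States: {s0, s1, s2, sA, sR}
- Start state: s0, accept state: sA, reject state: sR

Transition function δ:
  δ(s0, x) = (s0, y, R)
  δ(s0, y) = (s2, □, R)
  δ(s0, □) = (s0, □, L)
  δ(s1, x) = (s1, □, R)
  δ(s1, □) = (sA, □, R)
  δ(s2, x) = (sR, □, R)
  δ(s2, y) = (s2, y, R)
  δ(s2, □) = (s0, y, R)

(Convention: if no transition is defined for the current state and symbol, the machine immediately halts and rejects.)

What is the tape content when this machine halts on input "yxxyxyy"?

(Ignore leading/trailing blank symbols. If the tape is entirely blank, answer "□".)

Execution trace:
Initial: [s0]yxxyxyy
Step 1: δ(s0, y) = (s2, □, R) → □[s2]xxyxyy
Step 2: δ(s2, x) = (sR, □, R) → □□[sR]xyxyy

The machine reaches the reject state sR and halts.

Final tape (ignoring leading/trailing blanks): xyxyy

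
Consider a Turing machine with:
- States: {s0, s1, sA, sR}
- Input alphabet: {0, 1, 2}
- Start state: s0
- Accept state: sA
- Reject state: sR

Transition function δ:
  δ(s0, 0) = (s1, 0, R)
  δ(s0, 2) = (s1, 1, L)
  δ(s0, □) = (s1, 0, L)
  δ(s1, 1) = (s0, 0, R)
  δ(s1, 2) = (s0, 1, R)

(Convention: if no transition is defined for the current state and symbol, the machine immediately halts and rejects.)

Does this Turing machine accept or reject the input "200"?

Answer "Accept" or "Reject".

Execution trace:
Initial: [s0]200
Step 1: δ(s0, 2) = (s1, 1, L) → [s1]□100

No transition is defined for δ(s1, □). By convention the machine halts and rejects.

Answer: Reject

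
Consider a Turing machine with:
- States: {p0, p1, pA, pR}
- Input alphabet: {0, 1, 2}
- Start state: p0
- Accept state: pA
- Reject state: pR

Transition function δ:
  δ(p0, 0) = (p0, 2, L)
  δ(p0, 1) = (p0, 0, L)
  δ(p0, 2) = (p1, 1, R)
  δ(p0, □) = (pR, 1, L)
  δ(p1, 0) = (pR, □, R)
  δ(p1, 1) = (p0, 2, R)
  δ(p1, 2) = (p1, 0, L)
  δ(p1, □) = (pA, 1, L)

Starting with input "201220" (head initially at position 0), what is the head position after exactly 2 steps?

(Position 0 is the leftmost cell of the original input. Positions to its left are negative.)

Execution trace (head position shown):
Step 0: [p0]201220  (head at position 0)
Step 1: move right → 1[p1]01220  (head at position 1)
Step 2: move right → 1□[pR]1220  (head at position 2)

After 2 steps, the head is at position 2.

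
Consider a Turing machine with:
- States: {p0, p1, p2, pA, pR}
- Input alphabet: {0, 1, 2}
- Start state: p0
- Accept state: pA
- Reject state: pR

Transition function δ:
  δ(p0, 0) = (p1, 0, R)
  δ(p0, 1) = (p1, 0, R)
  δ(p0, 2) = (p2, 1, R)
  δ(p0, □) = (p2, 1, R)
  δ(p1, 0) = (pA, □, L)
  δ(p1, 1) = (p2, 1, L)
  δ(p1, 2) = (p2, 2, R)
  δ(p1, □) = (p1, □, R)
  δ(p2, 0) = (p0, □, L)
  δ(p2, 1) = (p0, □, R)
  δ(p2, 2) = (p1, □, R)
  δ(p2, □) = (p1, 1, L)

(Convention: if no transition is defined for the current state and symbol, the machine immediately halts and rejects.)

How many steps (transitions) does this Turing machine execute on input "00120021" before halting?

Execution trace:
Initial: [p0]00120021
Step 1: δ(p0, 0) = (p1, 0, R) → 0[p1]0120021
Step 2: δ(p1, 0) = (pA, □, L) → [pA]0□120021

The machine reaches the accept state pA and halts.

The machine executed 2 steps before halting.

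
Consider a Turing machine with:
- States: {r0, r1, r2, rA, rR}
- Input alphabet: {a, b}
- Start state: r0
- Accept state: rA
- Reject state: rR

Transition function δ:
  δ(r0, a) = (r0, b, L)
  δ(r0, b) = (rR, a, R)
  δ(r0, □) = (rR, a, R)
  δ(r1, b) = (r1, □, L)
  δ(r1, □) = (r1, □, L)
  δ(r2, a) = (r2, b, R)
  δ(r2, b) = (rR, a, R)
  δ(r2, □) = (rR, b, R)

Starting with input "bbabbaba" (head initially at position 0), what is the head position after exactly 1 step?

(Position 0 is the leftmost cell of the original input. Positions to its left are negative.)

Execution trace (head position shown):
Step 0: [r0]bbabbaba  (head at position 0)
Step 1: move right → a[rR]babbaba  (head at position 1)

After 1 step, the head is at position 1.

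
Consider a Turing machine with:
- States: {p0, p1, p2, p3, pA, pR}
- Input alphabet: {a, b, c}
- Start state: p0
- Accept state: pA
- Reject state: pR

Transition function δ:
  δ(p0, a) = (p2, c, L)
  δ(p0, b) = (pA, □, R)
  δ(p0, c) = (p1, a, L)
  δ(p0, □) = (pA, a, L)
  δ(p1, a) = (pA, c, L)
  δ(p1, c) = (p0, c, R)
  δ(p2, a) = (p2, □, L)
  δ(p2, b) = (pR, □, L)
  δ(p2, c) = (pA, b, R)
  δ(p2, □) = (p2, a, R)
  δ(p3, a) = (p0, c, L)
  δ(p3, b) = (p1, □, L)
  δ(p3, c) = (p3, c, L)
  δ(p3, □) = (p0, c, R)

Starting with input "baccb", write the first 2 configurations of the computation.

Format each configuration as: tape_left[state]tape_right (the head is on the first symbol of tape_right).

Transitions applied:
Step 1: δ(p0, b) = (pA, □, R)

The first 2 configurations are:
[p0]baccb ⊢ □[pA]accb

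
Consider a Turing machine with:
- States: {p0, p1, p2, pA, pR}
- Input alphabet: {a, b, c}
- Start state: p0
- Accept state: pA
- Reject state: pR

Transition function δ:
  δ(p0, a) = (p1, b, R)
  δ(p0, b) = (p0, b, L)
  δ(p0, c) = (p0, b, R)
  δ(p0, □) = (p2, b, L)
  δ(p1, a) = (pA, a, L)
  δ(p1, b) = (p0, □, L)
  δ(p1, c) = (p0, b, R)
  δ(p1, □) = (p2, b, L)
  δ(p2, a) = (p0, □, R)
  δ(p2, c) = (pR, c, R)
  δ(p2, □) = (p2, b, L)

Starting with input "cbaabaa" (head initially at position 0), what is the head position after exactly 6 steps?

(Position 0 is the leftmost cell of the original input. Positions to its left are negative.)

Execution trace (head position shown):
Step 0: [p0]cbaabaa  (head at position 0)
Step 1: move right → b[p0]baabaa  (head at position 1)
Step 2: move left → [p0]bbaabaa  (head at position 0)
Step 3: move left → [p0]□bbaabaa  (head at position -1)
Step 4: move left → [p2]□bbbaabaa  (head at position -2)
Step 5: move left → [p2]□bbbbaabaa  (head at position -3)
Step 6: move left → [p2]□bbbbbaabaa  (head at position -4)

After 6 steps, the head is at position -4.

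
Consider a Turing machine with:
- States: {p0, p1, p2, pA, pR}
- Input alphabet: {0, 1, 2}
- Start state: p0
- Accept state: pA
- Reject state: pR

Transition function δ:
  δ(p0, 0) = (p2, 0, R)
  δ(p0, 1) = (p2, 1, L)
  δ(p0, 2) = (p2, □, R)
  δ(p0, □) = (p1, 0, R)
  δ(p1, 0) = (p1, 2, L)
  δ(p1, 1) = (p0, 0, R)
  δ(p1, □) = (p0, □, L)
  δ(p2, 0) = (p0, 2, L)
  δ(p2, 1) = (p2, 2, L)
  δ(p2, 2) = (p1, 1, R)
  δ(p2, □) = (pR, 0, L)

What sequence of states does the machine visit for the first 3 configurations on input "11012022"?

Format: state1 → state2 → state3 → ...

Execution trace:
Initial: [p0]11012022
Step 1: δ(p0, 1) = (p2, 1, L) → [p2]□11012022
Step 2: δ(p2, □) = (pR, 0, L) → [pR]□011012022

The machine reaches the reject state pR and halts.

State sequence: p0 → p2 → pR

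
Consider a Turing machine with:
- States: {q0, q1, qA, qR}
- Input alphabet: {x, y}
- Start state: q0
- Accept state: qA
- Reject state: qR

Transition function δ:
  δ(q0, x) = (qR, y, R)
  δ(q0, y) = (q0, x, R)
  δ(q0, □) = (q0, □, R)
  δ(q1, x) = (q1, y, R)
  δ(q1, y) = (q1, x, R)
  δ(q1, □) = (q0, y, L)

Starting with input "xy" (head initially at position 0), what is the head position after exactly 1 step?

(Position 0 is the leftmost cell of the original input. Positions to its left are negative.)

Execution trace (head position shown):
Step 0: [q0]xy  (head at position 0)
Step 1: move right → y[qR]y  (head at position 1)

After 1 step, the head is at position 1.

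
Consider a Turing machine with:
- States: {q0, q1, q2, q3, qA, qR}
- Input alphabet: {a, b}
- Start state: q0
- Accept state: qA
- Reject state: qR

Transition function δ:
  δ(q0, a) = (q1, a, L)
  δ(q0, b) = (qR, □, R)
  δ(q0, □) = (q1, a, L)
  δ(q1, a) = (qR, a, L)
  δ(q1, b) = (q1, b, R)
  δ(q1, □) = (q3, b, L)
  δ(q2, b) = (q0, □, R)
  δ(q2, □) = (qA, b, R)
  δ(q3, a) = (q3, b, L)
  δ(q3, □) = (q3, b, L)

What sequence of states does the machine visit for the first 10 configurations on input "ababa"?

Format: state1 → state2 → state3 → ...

Execution trace:
Initial: [q0]ababa
Step 1: δ(q0, a) = (q1, a, L) → [q1]□ababa
Step 2: δ(q1, □) = (q3, b, L) → [q3]□bababa
Step 3: δ(q3, □) = (q3, b, L) → [q3]□bbababa
Step 4: δ(q3, □) = (q3, b, L) → [q3]□bbbababa
Step 5: δ(q3, □) = (q3, b, L) → [q3]□bbbbababa
Step 6: δ(q3, □) = (q3, b, L) → [q3]□bbbbbababa
Step 7: δ(q3, □) = (q3, b, L) → [q3]□bbbbbbababa
Step 8: δ(q3, □) = (q3, b, L) → [q3]□bbbbbbbababa
Step 9: δ(q3, □) = (q3, b, L) → [q3]□bbbbbbbbababa

State sequence: q0 → q1 → q3 → q3 → q3 → q3 → q3 → q3 → q3 → q3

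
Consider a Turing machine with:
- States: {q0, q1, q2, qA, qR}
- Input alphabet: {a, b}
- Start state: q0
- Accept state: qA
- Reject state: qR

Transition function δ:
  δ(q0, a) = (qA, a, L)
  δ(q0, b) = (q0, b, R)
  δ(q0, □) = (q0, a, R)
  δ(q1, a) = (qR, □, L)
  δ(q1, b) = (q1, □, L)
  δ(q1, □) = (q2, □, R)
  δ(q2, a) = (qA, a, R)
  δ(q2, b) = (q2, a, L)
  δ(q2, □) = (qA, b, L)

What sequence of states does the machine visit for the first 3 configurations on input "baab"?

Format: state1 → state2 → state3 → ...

Execution trace:
Initial: [q0]baab
Step 1: δ(q0, b) = (q0, b, R) → b[q0]aab
Step 2: δ(q0, a) = (qA, a, L) → [qA]baab

The machine reaches the accept state qA and halts.

State sequence: q0 → q0 → qA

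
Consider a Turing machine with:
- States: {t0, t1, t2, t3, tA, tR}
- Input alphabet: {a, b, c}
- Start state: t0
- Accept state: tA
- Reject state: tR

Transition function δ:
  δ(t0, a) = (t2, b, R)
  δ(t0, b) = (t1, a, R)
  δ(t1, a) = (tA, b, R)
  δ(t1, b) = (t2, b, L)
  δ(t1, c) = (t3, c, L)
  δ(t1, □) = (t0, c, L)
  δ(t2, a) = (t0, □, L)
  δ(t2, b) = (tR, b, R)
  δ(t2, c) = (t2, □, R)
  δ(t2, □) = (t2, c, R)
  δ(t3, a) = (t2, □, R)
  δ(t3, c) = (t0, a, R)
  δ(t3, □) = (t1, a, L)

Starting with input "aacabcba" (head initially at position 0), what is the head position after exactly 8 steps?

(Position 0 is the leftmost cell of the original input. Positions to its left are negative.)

Execution trace (head position shown):
Step 0: [t0]aacabcba  (head at position 0)
Step 1: move right → b[t2]acabcba  (head at position 1)
Step 2: move left → [t0]b□cabcba  (head at position 0)
Step 3: move right → a[t1]□cabcba  (head at position 1)
Step 4: move left → [t0]accabcba  (head at position 0)
Step 5: move right → b[t2]ccabcba  (head at position 1)
Step 6: move right → b□[t2]cabcba  (head at position 2)
Step 7: move right → b□□[t2]abcba  (head at position 3)
Step 8: move left → b□[t0]□□bcba  (head at position 2)

After 8 steps, the head is at position 2.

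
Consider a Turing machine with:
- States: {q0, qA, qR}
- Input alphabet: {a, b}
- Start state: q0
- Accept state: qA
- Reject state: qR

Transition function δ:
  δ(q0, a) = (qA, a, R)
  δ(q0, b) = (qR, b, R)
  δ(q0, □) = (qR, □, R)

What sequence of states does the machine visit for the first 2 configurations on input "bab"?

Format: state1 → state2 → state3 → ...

Execution trace:
Initial: [q0]bab
Step 1: δ(q0, b) = (qR, b, R) → b[qR]ab

The machine reaches the reject state qR and halts.

State sequence: q0 → qR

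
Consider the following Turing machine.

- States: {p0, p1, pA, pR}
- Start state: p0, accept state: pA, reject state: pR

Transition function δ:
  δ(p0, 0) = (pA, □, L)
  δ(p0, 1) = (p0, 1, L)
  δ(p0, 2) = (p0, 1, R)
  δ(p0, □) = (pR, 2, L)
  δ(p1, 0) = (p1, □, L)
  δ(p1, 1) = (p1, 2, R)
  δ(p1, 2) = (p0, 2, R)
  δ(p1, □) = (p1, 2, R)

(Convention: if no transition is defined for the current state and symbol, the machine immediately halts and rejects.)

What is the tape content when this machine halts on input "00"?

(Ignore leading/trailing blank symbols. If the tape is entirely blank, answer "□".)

Execution trace:
Initial: [p0]00
Step 1: δ(p0, 0) = (pA, □, L) → [pA]□□0

The machine reaches the accept state pA and halts.

Final tape (ignoring leading/trailing blanks): 0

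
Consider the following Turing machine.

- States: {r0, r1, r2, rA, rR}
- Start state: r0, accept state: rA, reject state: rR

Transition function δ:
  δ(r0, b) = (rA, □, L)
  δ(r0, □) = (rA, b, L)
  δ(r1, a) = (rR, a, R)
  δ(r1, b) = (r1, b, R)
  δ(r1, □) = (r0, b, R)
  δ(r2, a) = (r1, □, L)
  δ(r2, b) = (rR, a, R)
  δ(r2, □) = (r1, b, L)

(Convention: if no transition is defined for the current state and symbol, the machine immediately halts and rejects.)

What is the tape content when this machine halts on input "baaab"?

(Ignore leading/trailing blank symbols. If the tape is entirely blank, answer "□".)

Execution trace:
Initial: [r0]baaab
Step 1: δ(r0, b) = (rA, □, L) → [rA]□□aaab

The machine reaches the accept state rA and halts.

Final tape (ignoring leading/trailing blanks): aaab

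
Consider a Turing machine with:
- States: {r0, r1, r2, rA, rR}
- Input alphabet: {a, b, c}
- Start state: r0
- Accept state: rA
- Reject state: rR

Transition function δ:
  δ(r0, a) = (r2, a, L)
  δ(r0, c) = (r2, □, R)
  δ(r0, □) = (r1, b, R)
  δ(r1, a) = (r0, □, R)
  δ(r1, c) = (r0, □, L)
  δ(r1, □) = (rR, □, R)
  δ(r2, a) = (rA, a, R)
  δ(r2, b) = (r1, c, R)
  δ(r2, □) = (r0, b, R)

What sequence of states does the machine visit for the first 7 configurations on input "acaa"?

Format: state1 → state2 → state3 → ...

Execution trace:
Initial: [r0]acaa
Step 1: δ(r0, a) = (r2, a, L) → [r2]□acaa
Step 2: δ(r2, □) = (r0, b, R) → b[r0]acaa
Step 3: δ(r0, a) = (r2, a, L) → [r2]bacaa
Step 4: δ(r2, b) = (r1, c, R) → c[r1]acaa
Step 5: δ(r1, a) = (r0, □, R) → c□[r0]caa
Step 6: δ(r0, c) = (r2, □, R) → c□□[r2]aa

State sequence: r0 → r2 → r0 → r2 → r1 → r0 → r2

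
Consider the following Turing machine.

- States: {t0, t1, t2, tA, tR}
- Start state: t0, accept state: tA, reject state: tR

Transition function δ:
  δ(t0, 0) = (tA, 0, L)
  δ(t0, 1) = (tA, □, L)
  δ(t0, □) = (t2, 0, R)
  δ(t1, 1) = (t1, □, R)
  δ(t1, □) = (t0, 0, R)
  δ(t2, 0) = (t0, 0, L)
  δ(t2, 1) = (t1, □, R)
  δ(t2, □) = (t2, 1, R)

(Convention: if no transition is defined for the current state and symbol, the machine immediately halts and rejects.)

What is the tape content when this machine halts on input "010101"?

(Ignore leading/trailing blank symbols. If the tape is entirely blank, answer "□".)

Execution trace:
Initial: [t0]010101
Step 1: δ(t0, 0) = (tA, 0, L) → [tA]□010101

The machine reaches the accept state tA and halts.

Final tape (ignoring leading/trailing blanks): 010101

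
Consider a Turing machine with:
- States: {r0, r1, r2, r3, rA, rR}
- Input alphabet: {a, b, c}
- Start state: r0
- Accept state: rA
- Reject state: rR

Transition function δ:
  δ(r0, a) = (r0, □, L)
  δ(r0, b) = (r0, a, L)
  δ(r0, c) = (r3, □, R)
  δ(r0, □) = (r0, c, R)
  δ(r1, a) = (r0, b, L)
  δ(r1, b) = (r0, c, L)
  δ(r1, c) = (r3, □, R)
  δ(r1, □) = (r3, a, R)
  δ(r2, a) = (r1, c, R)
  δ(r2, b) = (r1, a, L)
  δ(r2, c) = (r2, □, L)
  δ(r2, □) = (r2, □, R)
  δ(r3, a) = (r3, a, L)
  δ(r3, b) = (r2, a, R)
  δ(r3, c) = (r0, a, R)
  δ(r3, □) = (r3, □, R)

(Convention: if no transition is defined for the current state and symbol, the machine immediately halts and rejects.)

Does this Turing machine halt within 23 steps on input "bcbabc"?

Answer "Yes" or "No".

Execution trace:
Initial: [r0]bcbabc
Step 1: δ(r0, b) = (r0, a, L) → [r0]□acbabc
Step 2: δ(r0, □) = (r0, c, R) → c[r0]acbabc
Step 3: δ(r0, a) = (r0, □, L) → [r0]c□cbabc
Step 4: δ(r0, c) = (r3, □, R) → □[r3]□cbabc
Step 5: δ(r3, □) = (r3, □, R) → □□[r3]cbabc
Step 6: δ(r3, c) = (r0, a, R) → □□a[r0]babc
Step 7: δ(r0, b) = (r0, a, L) → □□[r0]aaabc
Step 8: δ(r0, a) = (r0, □, L) → □[r0]□□aabc
Step 9: δ(r0, □) = (r0, c, R) → □c[r0]□aabc
Step 10: δ(r0, □) = (r0, c, R) → □cc[r0]aabc
Step 11: δ(r0, a) = (r0, □, L) → □c[r0]c□abc
Step 12: δ(r0, c) = (r3, □, R) → □c□[r3]□abc
Step 13: δ(r3, □) = (r3, □, R) → □c□□[r3]abc
Step 14: δ(r3, a) = (r3, a, L) → □c□[r3]□abc
Step 15: δ(r3, □) = (r3, □, R) → □c□□[r3]abc
Step 16: δ(r3, a) = (r3, a, L) → □c□[r3]□abc
Step 17: δ(r3, □) = (r3, □, R) → □c□□[r3]abc
Step 18: δ(r3, a) = (r3, a, L) → □c□[r3]□abc
Step 19: δ(r3, □) = (r3, □, R) → □c□□[r3]abc
Step 20: δ(r3, a) = (r3, a, L) → □c□[r3]□abc
Step 21: δ(r3, □) = (r3, □, R) → □c□□[r3]abc
Step 22: δ(r3, a) = (r3, a, L) → □c□[r3]□abc
Step 23: δ(r3, □) = (r3, □, R) → □c□□[r3]abc

The machine has not reached a halting state after 23 steps.
The machine did not halt within the 23-step bound.

Answer: No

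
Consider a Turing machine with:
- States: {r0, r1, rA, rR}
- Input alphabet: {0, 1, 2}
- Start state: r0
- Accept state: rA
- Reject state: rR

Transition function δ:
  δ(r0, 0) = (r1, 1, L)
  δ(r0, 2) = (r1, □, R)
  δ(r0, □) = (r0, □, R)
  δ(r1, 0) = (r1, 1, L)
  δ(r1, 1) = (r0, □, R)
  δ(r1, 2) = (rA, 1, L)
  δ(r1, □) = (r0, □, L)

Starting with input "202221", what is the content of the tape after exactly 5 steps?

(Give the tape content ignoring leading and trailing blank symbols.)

Execution trace:
Initial: [r0]202221
Step 1: δ(r0, 2) = (r1, □, R) → □[r1]02221
Step 2: δ(r1, 0) = (r1, 1, L) → [r1]□12221
Step 3: δ(r1, □) = (r0, □, L) → [r0]□□12221
Step 4: δ(r0, □) = (r0, □, R) → □[r0]□12221
Step 5: δ(r0, □) = (r0, □, R) → □□[r0]12221

No transition is defined for δ(r0, 1). By convention the machine halts and rejects.

After 5 steps, the tape (ignoring leading/trailing blanks) is: 12221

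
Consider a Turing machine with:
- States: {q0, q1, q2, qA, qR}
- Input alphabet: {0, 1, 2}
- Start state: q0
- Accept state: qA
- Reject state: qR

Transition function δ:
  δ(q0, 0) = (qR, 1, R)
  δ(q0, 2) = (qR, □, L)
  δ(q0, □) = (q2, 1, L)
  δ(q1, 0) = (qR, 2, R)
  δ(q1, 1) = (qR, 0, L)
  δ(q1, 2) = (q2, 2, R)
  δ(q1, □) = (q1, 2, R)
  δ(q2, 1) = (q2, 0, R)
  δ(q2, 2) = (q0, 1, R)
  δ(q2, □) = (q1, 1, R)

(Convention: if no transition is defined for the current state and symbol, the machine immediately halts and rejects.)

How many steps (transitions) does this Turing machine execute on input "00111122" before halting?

Execution trace:
Initial: [q0]00111122
Step 1: δ(q0, 0) = (qR, 1, R) → 1[qR]0111122

The machine reaches the reject state qR and halts.

The machine executed 1 step before halting.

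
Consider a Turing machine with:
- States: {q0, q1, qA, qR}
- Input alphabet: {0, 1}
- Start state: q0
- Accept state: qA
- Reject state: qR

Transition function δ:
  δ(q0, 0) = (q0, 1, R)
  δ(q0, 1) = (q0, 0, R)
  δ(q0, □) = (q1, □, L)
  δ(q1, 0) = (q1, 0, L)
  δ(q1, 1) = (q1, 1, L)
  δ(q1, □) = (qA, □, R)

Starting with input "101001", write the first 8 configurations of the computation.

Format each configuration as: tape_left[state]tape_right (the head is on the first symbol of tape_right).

Transitions applied:
Step 1: δ(q0, 1) = (q0, 0, R)
Step 2: δ(q0, 0) = (q0, 1, R)
Step 3: δ(q0, 1) = (q0, 0, R)
Step 4: δ(q0, 0) = (q0, 1, R)
Step 5: δ(q0, 0) = (q0, 1, R)
Step 6: δ(q0, 1) = (q0, 0, R)
Step 7: δ(q0, □) = (q1, □, L)

The first 8 configurations are:
[q0]101001 ⊢ 0[q0]01001 ⊢ 01[q0]1001 ⊢ 010[q0]001 ⊢ 0101[q0]01 ⊢ 01011[q0]1 ⊢ 010110[q0]□ ⊢ 01011[q1]0□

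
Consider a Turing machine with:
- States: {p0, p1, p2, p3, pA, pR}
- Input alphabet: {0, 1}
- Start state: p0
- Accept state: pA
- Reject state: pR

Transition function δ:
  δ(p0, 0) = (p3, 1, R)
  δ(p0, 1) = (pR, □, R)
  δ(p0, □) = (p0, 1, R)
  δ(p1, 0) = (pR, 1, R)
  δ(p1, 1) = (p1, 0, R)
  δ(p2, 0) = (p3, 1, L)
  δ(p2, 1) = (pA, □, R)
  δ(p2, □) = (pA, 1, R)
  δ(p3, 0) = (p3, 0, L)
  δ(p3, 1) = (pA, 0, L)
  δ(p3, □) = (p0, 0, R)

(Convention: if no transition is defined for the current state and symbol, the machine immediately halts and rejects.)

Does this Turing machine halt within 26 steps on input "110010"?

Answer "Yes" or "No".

Execution trace:
Initial: [p0]110010
Step 1: δ(p0, 1) = (pR, □, R) → □[pR]10010

The machine reaches the reject state pR and halts.
The machine halted after 1 step (within the 26-step bound).

Answer: Yes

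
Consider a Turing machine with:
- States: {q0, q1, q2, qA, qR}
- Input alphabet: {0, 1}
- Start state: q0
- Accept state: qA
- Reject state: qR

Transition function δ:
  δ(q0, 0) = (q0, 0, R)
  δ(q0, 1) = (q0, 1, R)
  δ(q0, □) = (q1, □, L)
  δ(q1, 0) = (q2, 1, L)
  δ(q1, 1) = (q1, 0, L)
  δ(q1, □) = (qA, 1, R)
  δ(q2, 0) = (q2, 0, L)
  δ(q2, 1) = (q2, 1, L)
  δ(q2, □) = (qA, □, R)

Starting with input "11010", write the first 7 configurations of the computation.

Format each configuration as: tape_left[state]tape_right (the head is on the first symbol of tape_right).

Transitions applied:
Step 1: δ(q0, 1) = (q0, 1, R)
Step 2: δ(q0, 1) = (q0, 1, R)
Step 3: δ(q0, 0) = (q0, 0, R)
Step 4: δ(q0, 1) = (q0, 1, R)
Step 5: δ(q0, 0) = (q0, 0, R)
Step 6: δ(q0, □) = (q1, □, L)

The first 7 configurations are:
[q0]11010 ⊢ 1[q0]1010 ⊢ 11[q0]010 ⊢ 110[q0]10 ⊢ 1101[q0]0 ⊢ 11010[q0]□ ⊢ 1101[q1]0□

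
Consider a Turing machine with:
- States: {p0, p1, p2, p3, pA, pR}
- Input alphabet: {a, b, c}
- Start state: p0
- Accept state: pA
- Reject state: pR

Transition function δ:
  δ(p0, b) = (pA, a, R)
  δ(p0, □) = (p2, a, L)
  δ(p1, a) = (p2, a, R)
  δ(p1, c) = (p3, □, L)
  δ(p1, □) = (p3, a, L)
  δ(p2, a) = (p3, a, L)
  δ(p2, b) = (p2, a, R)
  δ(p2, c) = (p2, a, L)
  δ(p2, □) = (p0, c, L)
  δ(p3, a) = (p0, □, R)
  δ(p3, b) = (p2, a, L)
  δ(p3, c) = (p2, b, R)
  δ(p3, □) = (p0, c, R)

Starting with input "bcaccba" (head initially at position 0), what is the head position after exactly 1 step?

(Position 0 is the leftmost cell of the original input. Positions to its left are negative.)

Execution trace (head position shown):
Step 0: [p0]bcaccba  (head at position 0)
Step 1: move right → a[pA]caccba  (head at position 1)

After 1 step, the head is at position 1.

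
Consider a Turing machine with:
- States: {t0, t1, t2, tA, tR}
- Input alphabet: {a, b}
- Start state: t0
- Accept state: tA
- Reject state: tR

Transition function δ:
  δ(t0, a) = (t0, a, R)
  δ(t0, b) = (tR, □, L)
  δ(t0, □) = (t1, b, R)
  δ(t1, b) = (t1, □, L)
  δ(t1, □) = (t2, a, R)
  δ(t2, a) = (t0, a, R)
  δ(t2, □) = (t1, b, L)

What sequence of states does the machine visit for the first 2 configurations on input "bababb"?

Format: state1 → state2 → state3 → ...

Execution trace:
Initial: [t0]bababb
Step 1: δ(t0, b) = (tR, □, L) → [tR]□□ababb

The machine reaches the reject state tR and halts.

State sequence: t0 → tR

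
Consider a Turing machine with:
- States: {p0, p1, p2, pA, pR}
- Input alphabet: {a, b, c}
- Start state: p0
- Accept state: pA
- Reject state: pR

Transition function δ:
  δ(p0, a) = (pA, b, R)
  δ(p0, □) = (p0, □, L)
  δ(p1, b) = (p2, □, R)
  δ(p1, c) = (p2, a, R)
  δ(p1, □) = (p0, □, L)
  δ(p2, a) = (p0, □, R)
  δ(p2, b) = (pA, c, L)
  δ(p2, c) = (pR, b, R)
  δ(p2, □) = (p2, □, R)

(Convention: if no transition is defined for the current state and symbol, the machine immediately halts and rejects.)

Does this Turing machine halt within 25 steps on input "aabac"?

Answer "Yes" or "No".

Execution trace:
Initial: [p0]aabac
Step 1: δ(p0, a) = (pA, b, R) → b[pA]abac

The machine reaches the accept state pA and halts.
The machine halted after 1 step (within the 25-step bound).

Answer: Yes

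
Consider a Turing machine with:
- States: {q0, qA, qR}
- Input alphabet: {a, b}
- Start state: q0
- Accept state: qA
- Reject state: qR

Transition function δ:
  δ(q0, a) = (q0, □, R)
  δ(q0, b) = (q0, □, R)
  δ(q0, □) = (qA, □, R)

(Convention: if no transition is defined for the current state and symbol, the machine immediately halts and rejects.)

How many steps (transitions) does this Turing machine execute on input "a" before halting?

Execution trace:
Initial: [q0]a
Step 1: δ(q0, a) = (q0, □, R) → □[q0]□
Step 2: δ(q0, □) = (qA, □, R) → □□[qA]□

The machine reaches the accept state qA and halts.

The machine executed 2 steps before halting.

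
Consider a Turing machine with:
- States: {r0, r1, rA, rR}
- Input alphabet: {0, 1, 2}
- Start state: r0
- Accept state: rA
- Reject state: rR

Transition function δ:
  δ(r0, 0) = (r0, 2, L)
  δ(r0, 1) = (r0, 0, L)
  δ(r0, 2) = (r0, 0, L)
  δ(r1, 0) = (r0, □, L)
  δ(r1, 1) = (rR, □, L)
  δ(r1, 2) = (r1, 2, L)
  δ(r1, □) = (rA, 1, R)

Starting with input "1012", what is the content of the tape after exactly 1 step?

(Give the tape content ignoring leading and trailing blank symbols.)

Execution trace:
Initial: [r0]1012
Step 1: δ(r0, 1) = (r0, 0, L) → [r0]□0012

No transition is defined for δ(r0, □). By convention the machine halts and rejects.

After 1 step, the tape (ignoring leading/trailing blanks) is: 0012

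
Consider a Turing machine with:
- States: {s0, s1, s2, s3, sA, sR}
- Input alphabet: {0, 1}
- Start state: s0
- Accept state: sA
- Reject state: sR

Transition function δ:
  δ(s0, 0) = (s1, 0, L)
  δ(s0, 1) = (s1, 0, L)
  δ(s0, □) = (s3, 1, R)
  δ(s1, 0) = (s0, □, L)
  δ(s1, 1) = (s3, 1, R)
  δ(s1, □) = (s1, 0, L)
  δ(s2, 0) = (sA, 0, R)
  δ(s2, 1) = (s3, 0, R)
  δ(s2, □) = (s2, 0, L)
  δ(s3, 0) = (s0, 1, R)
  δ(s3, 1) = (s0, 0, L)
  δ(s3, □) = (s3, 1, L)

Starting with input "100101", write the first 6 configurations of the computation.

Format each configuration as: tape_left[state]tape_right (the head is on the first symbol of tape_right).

Transitions applied:
Step 1: δ(s0, 1) = (s1, 0, L)
Step 2: δ(s1, □) = (s1, 0, L)
Step 3: δ(s1, □) = (s1, 0, L)
Step 4: δ(s1, □) = (s1, 0, L)
Step 5: δ(s1, □) = (s1, 0, L)

The first 6 configurations are:
[s0]100101 ⊢ [s1]□000101 ⊢ [s1]□0000101 ⊢ [s1]□00000101 ⊢ [s1]□000000101 ⊢ [s1]□0000000101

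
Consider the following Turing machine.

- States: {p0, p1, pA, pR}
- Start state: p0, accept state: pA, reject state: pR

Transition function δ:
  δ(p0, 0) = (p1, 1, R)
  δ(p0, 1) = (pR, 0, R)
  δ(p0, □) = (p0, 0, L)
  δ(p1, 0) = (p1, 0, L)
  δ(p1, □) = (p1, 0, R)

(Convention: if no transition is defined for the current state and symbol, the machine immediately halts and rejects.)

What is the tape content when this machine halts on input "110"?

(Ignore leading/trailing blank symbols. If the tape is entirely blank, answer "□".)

Execution trace:
Initial: [p0]110
Step 1: δ(p0, 1) = (pR, 0, R) → 0[pR]10

The machine reaches the reject state pR and halts.

Final tape (ignoring leading/trailing blanks): 010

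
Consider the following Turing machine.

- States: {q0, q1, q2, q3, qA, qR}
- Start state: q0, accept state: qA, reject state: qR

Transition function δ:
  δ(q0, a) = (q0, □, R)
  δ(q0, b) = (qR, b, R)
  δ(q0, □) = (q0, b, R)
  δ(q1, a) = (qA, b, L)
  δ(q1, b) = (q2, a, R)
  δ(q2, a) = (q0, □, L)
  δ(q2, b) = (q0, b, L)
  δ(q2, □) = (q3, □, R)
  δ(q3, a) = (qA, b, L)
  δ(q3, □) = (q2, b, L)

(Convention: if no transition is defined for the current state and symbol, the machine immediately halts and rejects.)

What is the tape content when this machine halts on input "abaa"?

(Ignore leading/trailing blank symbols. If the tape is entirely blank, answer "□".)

Execution trace:
Initial: [q0]abaa
Step 1: δ(q0, a) = (q0, □, R) → □[q0]baa
Step 2: δ(q0, b) = (qR, b, R) → □b[qR]aa

The machine reaches the reject state qR and halts.

Final tape (ignoring leading/trailing blanks): baa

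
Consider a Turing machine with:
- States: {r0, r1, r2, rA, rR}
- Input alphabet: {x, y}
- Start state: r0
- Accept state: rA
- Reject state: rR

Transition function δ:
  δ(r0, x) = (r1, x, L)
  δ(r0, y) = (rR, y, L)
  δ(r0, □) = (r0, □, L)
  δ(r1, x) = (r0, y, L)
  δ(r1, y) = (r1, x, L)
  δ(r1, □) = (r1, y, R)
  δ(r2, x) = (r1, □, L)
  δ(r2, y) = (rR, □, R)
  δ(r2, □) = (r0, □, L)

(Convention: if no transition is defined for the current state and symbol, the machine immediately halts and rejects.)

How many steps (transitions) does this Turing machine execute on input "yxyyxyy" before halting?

Execution trace:
Initial: [r0]yxyyxyy
Step 1: δ(r0, y) = (rR, y, L) → [rR]□yxyyxyy

The machine reaches the reject state rR and halts.

The machine executed 1 step before halting.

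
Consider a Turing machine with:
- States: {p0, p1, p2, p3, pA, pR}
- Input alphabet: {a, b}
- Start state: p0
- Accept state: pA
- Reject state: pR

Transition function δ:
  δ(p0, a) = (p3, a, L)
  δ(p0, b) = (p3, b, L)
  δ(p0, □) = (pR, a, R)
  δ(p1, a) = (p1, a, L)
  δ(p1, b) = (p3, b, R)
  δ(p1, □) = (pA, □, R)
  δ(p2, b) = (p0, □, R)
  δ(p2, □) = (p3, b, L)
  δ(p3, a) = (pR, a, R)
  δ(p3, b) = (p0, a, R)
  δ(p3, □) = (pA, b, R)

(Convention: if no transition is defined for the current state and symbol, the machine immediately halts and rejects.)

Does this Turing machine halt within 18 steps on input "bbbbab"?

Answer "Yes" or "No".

Execution trace:
Initial: [p0]bbbbab
Step 1: δ(p0, b) = (p3, b, L) → [p3]□bbbbab
Step 2: δ(p3, □) = (pA, b, R) → b[pA]bbbbab

The machine reaches the accept state pA and halts.
The machine halted after 2 steps (within the 18-step bound).

Answer: Yes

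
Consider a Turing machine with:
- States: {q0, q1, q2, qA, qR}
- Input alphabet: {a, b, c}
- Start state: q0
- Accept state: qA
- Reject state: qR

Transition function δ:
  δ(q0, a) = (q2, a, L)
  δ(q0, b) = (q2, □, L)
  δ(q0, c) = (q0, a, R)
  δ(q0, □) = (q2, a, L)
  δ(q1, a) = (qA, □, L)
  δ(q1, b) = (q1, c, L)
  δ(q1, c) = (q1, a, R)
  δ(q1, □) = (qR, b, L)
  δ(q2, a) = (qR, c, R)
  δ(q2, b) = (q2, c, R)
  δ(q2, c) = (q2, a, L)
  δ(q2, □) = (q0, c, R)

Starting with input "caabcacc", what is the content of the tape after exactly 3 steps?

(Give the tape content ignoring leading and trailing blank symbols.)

Execution trace:
Initial: [q0]caabcacc
Step 1: δ(q0, c) = (q0, a, R) → a[q0]aabcacc
Step 2: δ(q0, a) = (q2, a, L) → [q2]aaabcacc
Step 3: δ(q2, a) = (qR, c, R) → c[qR]aabcacc

The machine reaches the reject state qR and halts.

After 3 steps, the tape (ignoring leading/trailing blanks) is: caabcacc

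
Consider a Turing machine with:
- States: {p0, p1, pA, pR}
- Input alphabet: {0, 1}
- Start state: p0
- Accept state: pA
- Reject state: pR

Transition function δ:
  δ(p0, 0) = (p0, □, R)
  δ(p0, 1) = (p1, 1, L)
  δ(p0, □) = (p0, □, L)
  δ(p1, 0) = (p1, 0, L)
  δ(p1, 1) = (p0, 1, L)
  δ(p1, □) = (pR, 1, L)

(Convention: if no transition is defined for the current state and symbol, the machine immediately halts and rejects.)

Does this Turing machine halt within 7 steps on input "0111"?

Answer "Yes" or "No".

Execution trace:
Initial: [p0]0111
Step 1: δ(p0, 0) = (p0, □, R) → □[p0]111
Step 2: δ(p0, 1) = (p1, 1, L) → [p1]□111
Step 3: δ(p1, □) = (pR, 1, L) → [pR]□1111

The machine reaches the reject state pR and halts.
The machine halted after 3 steps (within the 7-step bound).

Answer: Yes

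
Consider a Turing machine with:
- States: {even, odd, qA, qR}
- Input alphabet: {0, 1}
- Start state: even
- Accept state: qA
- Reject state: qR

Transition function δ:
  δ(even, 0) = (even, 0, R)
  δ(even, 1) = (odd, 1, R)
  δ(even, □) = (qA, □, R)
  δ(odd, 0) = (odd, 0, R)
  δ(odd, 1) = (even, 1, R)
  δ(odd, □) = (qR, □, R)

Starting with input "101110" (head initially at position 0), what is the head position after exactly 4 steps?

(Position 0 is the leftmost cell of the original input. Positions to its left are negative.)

Execution trace (head position shown):
Step 0: [even]101110  (head at position 0)
Step 1: move right → 1[odd]01110  (head at position 1)
Step 2: move right → 10[odd]1110  (head at position 2)
Step 3: move right → 101[even]110  (head at position 3)
Step 4: move right → 1011[odd]10  (head at position 4)

After 4 steps, the head is at position 4.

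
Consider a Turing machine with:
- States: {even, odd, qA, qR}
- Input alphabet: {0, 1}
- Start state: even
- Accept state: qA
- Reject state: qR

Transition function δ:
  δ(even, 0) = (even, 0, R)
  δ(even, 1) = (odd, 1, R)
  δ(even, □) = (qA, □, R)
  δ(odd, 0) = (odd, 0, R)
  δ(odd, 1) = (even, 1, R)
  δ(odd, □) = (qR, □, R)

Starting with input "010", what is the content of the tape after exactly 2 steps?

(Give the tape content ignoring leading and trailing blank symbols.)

Execution trace:
Initial: [even]010
Step 1: δ(even, 0) = (even, 0, R) → 0[even]10
Step 2: δ(even, 1) = (odd, 1, R) → 01[odd]0

After 2 steps, the tape (ignoring leading/trailing blanks) is: 010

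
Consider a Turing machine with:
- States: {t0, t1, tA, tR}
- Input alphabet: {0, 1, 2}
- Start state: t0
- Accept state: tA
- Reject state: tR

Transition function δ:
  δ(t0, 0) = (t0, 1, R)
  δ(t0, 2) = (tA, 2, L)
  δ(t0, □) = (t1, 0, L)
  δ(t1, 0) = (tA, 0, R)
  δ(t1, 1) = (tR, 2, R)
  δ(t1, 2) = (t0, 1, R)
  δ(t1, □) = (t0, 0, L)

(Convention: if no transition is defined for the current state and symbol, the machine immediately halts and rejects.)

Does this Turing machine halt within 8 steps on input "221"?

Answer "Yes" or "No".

Execution trace:
Initial: [t0]221
Step 1: δ(t0, 2) = (tA, 2, L) → [tA]□221

The machine reaches the accept state tA and halts.
The machine halted after 1 step (within the 8-step bound).

Answer: Yes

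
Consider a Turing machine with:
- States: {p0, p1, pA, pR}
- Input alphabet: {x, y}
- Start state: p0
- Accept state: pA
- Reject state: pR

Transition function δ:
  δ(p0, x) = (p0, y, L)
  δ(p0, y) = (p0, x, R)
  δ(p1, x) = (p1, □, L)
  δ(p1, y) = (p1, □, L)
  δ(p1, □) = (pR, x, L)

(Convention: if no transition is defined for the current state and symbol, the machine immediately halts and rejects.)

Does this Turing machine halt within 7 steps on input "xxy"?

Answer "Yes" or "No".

Execution trace:
Initial: [p0]xxy
Step 1: δ(p0, x) = (p0, y, L) → [p0]□yxy

No transition is defined for δ(p0, □). By convention the machine halts and rejects.
The machine halted after 1 step (within the 7-step bound).

Answer: Yes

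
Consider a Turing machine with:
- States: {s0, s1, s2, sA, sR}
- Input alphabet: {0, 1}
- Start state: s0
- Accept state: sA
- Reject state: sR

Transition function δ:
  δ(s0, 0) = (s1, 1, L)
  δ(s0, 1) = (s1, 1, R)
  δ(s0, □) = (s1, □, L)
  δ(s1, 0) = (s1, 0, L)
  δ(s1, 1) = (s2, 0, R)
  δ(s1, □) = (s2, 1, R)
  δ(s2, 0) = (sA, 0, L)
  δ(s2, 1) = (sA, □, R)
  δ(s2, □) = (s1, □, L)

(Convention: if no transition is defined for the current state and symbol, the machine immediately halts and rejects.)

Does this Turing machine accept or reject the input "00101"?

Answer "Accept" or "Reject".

Execution trace:
Initial: [s0]00101
Step 1: δ(s0, 0) = (s1, 1, L) → [s1]□10101
Step 2: δ(s1, □) = (s2, 1, R) → 1[s2]10101
Step 3: δ(s2, 1) = (sA, □, R) → 1□[sA]0101

The machine reaches the accept state sA and halts.

Answer: Accept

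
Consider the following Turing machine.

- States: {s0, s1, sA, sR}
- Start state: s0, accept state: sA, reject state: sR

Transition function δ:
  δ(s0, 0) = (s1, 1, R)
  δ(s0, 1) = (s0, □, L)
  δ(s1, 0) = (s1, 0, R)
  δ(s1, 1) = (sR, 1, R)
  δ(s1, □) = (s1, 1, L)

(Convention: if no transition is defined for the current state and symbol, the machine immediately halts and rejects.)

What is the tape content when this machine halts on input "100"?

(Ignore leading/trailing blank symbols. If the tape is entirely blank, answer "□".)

Execution trace:
Initial: [s0]100
Step 1: δ(s0, 1) = (s0, □, L) → [s0]□□00

No transition is defined for δ(s0, □). By convention the machine halts and rejects.

Final tape (ignoring leading/trailing blanks): 00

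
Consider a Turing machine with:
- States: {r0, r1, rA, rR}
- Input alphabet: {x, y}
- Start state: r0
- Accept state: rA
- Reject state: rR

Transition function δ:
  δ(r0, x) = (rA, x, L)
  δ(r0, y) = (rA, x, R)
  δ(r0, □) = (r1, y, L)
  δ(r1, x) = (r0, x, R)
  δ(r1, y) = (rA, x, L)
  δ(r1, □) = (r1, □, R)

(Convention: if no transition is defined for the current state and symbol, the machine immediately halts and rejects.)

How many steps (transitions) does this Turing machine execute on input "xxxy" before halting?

Execution trace:
Initial: [r0]xxxy
Step 1: δ(r0, x) = (rA, x, L) → [rA]□xxxy

The machine reaches the accept state rA and halts.

The machine executed 1 step before halting.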